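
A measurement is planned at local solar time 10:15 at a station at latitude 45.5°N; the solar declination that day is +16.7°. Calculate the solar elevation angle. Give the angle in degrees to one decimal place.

Hour angle H = 15° × (10.25 − 12) = -26.25°.
cos θ_z = sin φ sin δ + cos φ cos δ cos H = (0.7133)(0.2874) + (0.7009)(0.9578)(0.8969) = 0.8071.
θ_z = arccos(0.8071) = 36.19°, so the elevation is 90° − 36.19° = 53.81°.

53.8°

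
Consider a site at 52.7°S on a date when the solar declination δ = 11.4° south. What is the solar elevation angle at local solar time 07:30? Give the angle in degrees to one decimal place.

22.6°

Hour angle H = 15° × (7.5 − 12) = -67.50°.
cos θ_z = sin(-52.7°) sin(-11.4°) + cos(-52.7°) cos(-11.4°) cos(-67.50°) = 0.1572 + 0.2273 = 0.3845.
θ_z = arccos(0.3845) = 67.39°, so the elevation is 90° − 67.39° = 22.61°.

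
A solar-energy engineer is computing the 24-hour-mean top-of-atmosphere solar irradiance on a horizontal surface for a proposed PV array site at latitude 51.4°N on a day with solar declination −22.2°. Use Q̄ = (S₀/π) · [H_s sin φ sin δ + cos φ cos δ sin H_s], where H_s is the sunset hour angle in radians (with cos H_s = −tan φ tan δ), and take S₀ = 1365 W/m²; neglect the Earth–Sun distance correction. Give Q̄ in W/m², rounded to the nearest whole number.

83 W/m²

cos H_s = −tan(51.4°) · tan(-22.2°) = 0.5112, so H_s = arccos(0.5112) = 59.26°. In radians, H_s = 1.0343.
H_s sin φ sin δ = 1.0343 × 0.7815 × -0.3778 = -0.3054.
cos φ cos δ sin H_s = 0.6239 × 0.9259 × 0.8595 = 0.4965.
Q̄ = (1365/π) × (-0.3054 + 0.4965) = 434.49 × 0.1911 = 83.03 W/m².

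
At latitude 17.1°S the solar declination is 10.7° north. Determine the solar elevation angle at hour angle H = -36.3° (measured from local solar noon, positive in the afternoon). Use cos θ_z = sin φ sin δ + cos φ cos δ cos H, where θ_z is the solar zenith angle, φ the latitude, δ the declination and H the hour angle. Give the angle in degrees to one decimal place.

cos θ_z = sin φ sin δ + cos φ cos δ cos H = (-0.2940)(0.1857) + (0.9558)(0.9826)(0.8059) = 0.7023.
θ_z = arccos(0.7023) = 45.39°, so the elevation is 90° − 45.39° = 44.61°.

44.6°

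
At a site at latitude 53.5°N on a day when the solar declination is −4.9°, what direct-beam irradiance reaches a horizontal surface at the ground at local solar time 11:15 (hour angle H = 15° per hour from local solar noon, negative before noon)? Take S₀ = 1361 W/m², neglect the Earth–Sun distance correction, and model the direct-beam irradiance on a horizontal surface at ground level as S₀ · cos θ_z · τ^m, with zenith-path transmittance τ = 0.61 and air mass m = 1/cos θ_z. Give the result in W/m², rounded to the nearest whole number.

Hour angle H = 15° × (11.25 − 12) = -11.25°.
cos θ_z = sin(53.5°) sin(-4.9°) + cos(53.5°) cos(-4.9°) cos(-11.25°) = -0.0687 + 0.5813 = 0.5126.
Air mass m = 1/cos θ_z = 1/0.5126 = 1.951; τ^m = 0.61^1.951 = 0.3812.
Surface direct beam = 1361 × 0.5126 × 0.3812 = 265.94 W/m².

266 W/m²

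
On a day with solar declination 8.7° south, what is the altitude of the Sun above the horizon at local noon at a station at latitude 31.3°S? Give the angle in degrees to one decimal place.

67.4°

At local solar noon the hour angle is zero, so the elevation is 90° − |φ − δ| = 90° − |-31.3° − (-8.7°)| = 90° − 22.6° = 67.4°.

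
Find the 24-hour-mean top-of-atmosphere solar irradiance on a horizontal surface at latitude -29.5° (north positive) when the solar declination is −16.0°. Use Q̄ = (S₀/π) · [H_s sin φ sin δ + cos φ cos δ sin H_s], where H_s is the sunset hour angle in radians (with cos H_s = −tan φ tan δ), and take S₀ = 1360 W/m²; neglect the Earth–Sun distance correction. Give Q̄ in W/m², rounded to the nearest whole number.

−tan φ tan δ = −(-0.5658)(-0.2867) = -0.1622; H_s = arccos(-0.1622) = 99.33°. In radians, H_s = 1.7336.
H_s sin φ sin δ = 1.7336 × -0.4924 × -0.2756 = 0.2353.
cos φ cos δ sin H_s = 0.8704 × 0.9613 × 0.9868 = 0.8257.
Q̄ = (1360/π) × (0.2353 + 0.8257) = 432.90 × 1.0610 = 459.31 W/m².

459 W/m²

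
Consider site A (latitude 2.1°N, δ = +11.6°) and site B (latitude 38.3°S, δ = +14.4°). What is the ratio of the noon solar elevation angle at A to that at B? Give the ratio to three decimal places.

2.158

A: 90° − |2.1 − (11.6)| = 80.50°.
B: 90° − |-38.3 − (14.4)| = 37.30°.
Ratio A/B = 80.5000 / 37.3000 = 2.1582.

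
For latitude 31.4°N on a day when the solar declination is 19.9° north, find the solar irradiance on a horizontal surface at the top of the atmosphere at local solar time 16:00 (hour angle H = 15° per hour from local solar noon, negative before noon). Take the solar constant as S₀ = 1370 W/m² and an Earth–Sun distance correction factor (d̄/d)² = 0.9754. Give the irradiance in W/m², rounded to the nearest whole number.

773 W/m²

Hour angle H = 15° × (16 − 12) = 60.00°.
With φ = 31.4°, δ = 19.9°, H = 60.00°: sin φ sin δ = 0.1773, cos φ cos δ cos H = 0.4013, so cos θ_z = 0.5786.
Top-of-atmosphere irradiance = S₀ (d̄/d)² cos θ_z = 1370 × 0.9754 × 0.5786 = 773.18 W/m².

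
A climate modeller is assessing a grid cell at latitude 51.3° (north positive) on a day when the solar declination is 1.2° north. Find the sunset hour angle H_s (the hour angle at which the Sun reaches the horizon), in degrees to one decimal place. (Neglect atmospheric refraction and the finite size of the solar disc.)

The sunset hour angle satisfies cos H_s = −tan φ tan δ = -0.0261, giving H_s = 91.50°.

91.5°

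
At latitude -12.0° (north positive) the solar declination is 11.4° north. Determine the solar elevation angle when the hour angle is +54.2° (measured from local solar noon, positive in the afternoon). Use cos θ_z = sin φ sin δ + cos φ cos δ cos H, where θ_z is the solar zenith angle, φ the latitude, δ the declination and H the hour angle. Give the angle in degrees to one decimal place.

With φ = -12.0°, δ = 11.4°, H = 54.20°: sin φ sin δ = -0.0411, cos φ cos δ cos H = 0.5609, so cos θ_z = 0.5198.
θ_z = arccos(0.5198) = 58.68°, so the elevation is 90° − 58.68° = 31.32°.

31.3°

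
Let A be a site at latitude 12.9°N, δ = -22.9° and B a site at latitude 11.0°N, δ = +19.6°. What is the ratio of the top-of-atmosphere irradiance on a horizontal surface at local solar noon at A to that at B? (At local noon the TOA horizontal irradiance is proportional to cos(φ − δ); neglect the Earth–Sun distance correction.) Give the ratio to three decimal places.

A: cos θ_z = cos(12.9° − (-22.9°)) = 0.8111.
B: cos θ_z = cos(11.0° − (19.6°)) = 0.9888.
Ratio A/B = 0.8111 / 0.9888 = 0.8203.

0.820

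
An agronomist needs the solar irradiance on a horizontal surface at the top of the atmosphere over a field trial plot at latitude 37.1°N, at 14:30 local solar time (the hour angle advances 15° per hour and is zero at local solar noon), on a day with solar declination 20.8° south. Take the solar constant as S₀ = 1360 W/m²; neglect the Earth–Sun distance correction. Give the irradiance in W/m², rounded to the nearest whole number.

513 W/m²

Hour angle H = 15° × (14.5 − 12) = 37.50°.
cos θ_z = sin(37.1°) sin(-20.8°) + cos(37.1°) cos(-20.8°) cos(37.50°) = -0.2142 + 0.5915 = 0.3773.
Top-of-atmosphere irradiance = S₀ cos θ_z = 1360 × 0.3773 = 513.13 W/m².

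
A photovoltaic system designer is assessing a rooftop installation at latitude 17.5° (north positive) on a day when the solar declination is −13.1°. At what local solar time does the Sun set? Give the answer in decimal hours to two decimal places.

The sunset hour angle satisfies cos H_s = −tan φ tan δ = 0.0734, giving H_s = 85.79°.
Sunset is at 12 + H_s/15 = 12 + 5.719 = 17.719 h local solar time.

17.72 h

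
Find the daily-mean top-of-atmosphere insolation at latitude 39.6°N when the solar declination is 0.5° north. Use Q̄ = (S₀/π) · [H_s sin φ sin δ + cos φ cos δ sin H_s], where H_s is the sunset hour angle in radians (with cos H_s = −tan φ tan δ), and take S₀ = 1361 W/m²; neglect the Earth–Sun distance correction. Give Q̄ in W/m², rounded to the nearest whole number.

338 W/m²

−tan φ tan δ = −(0.8273)(0.0087) = -0.0072; H_s = arccos(-0.0072) = 90.41°. In radians, H_s = 1.5780.
H_s sin φ sin δ = 1.5780 × 0.6374 × 0.0087 = 0.0088.
cos φ cos δ sin H_s = 0.7705 × 1.0000 × 1.0000 = 0.7705.
Q̄ = (1361/π) × (0.0088 + 0.7705) = 433.22 × 0.7793 = 337.61 W/m².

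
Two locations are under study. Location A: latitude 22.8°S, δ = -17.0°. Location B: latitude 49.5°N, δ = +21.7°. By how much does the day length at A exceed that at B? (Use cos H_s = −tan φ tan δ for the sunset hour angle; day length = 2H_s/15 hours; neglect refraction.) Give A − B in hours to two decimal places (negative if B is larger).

A: H_s = arccos(−tan -22.8° · tan -17.0°) = 97.38°, so 2H_s/15 = 12.9840 h.
B: H_s = arccos(−tan 49.5° · tan 21.7°) = 117.77°, so 2H_s/15 = 15.7027 h.
A − B = 12.9840 − 15.7027 = -2.7187 h.

-2.72 h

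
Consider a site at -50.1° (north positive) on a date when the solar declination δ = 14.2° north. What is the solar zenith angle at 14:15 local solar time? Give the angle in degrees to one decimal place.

70.8°

Hour angle H = 15° × (14.25 − 12) = 33.75°.
With φ = -50.1°, δ = 14.2°, H = 33.75°: sin φ sin δ = -0.1882, cos φ cos δ cos H = 0.5170, so cos θ_z = 0.3288.
θ_z = arccos(0.3288) = 70.80°.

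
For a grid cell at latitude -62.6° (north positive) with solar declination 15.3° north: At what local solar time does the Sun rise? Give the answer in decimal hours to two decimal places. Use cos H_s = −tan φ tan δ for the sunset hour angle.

The sunset hour angle satisfies cos H_s = −tan φ tan δ = 0.5278, giving H_s = 58.14°.
Sunrise is at 12 − H_s/15 = 12 − 3.876 = 8.124 h local solar time.

8.12 h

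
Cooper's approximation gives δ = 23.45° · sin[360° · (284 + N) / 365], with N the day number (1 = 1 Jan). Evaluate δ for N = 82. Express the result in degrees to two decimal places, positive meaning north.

+0.40°

360 × (284 + 82) / 365 = 360.986°; sin(360.986°) = 0.0172.
δ = 23.45 × 0.0172 = 0.403° ≈ +0.40°.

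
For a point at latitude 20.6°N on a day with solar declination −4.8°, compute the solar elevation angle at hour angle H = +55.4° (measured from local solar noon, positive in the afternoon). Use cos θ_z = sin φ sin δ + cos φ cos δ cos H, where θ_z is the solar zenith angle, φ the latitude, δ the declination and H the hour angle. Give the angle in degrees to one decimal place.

30.0°

cos θ_z = sin(20.6°) sin(-4.8°) + cos(20.6°) cos(-4.8°) cos(55.40°) = -0.0294 + 0.5297 = 0.5003.
θ_z = arccos(0.5003) = 59.98°, so the elevation is 90° − 59.98° = 30.02°.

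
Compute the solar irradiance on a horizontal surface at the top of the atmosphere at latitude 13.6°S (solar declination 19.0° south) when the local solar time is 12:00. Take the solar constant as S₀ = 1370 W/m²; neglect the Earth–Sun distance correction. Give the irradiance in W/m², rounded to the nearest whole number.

1364 W/m²

Hour angle H = 15° × (12 − 12) = 0.00°.
cos θ_z = sin(-13.6°) sin(-19.0°) + cos(-13.6°) cos(-19.0°) cos(0.00°) = 0.0766 + 0.9190 = 0.9956.
Top-of-atmosphere irradiance = S₀ cos θ_z = 1370 × 0.9956 = 1363.97 W/m².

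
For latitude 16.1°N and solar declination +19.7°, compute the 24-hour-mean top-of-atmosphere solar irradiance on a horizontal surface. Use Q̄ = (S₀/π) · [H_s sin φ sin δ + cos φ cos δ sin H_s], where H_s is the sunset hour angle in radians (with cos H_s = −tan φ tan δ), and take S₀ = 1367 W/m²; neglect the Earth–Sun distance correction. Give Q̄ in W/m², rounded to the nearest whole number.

cos H_s = −tan(16.1°) · tan(19.7°) = -0.1033, so H_s = arccos(-0.1033) = 95.93°. In radians, H_s = 1.6743.
H_s sin φ sin δ = 1.6743 × 0.2773 × 0.3371 = 0.1565.
cos φ cos δ sin H_s = 0.9608 × 0.9415 × 0.9946 = 0.8997.
Q̄ = (1367/π) × (0.1565 + 0.8997) = 435.13 × 1.0562 = 459.58 W/m².

460 W/m²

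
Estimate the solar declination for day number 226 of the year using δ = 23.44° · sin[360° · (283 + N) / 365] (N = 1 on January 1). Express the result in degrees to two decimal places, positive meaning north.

360 × (283 + 226) / 365 = 502.027°; sin(502.027°) = 0.6153.
δ = 23.44 × 0.6153 = 14.423° ≈ +14.42°.

+14.42°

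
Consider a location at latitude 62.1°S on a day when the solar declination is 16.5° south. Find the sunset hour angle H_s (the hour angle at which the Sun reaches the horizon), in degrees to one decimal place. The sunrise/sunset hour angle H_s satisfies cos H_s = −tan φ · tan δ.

cos H_s = −tan(-62.1°) · tan(-16.5°) = -0.5594, so H_s = arccos(-0.5594) = 124.01°.

124.0°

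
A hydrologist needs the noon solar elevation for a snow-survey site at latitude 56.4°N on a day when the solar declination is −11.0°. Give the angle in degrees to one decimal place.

At local solar noon the hour angle is zero, so the elevation is 90° − |φ − δ| = 90° − |56.4° − (-11.0°)| = 90° − 67.4° = 22.6°.

22.6°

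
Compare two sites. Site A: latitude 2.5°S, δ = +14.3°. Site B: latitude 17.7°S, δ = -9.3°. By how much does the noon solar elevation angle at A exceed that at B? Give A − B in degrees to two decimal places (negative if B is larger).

A: 90° − |-2.5 − (14.3)| = 73.20°.
B: 90° − |-17.7 − (-9.3)| = 81.60°.
A − B = 73.20 − 81.60 = -8.40°.

-8.40°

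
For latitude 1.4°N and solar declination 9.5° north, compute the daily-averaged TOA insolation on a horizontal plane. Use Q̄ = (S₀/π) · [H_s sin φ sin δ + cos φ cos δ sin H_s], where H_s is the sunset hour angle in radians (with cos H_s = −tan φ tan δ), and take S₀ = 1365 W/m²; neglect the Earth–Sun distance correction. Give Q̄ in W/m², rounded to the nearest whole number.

cos H_s = −tan(1.4°) · tan(9.5°) = -0.0041, so H_s = arccos(-0.0041) = 90.23°. In radians, H_s = 1.5748.
H_s sin φ sin δ = 1.5748 × 0.0244 × 0.1650 = 0.0063.
cos φ cos δ sin H_s = 0.9997 × 0.9863 × 1.0000 = 0.9860.
Q̄ = (1365/π) × (0.0063 + 0.9860) = 434.49 × 0.9923 = 431.14 W/m².

431 W/m²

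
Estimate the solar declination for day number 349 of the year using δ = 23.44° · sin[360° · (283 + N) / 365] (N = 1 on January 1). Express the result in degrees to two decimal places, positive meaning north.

-23.28°

360 × (283 + 349) / 365 = 623.342°; sin(623.342°) = -0.9933.
δ = 23.44 × -0.9933 = -23.283° ≈ -23.28°.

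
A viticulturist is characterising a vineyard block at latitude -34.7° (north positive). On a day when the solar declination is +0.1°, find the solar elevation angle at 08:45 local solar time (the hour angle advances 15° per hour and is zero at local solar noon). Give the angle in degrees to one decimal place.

32.8°

Hour angle H = 15° × (8.75 − 12) = -48.75°.
cos θ_z = sin(-34.7°) sin(0.1°) + cos(-34.7°) cos(0.1°) cos(-48.75°) = -0.0010 + 0.5421 = 0.5411.
θ_z = arccos(0.5411) = 57.24°, so the elevation is 90° − 57.24° = 32.76°.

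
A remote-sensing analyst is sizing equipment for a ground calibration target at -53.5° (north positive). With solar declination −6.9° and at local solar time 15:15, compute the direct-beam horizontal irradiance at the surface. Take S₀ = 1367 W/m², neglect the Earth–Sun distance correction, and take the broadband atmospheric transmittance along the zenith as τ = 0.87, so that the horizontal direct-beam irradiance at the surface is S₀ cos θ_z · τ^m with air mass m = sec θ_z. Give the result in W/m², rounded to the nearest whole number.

Hour angle H = 15° × (15.25 − 12) = 48.75°.
cos θ_z = sin(-53.5°) sin(-6.9°) + cos(-53.5°) cos(-6.9°) cos(48.75°) = 0.0966 + 0.3894 = 0.4860.
Air mass m = 1/cos θ_z = 1/0.4860 = 2.058; τ^m = 0.87^2.058 = 0.7508.
Surface direct beam = 1367 × 0.4860 × 0.7508 = 498.80 W/m².

499 W/m²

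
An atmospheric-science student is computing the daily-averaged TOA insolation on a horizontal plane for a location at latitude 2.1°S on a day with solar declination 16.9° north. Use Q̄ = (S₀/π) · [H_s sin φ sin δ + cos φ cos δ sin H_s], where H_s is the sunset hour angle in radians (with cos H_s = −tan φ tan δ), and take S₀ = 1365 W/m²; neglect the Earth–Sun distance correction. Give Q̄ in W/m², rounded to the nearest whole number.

408 W/m²

−tan φ tan δ = −(-0.0367)(0.3038) = 0.0111; H_s = arccos(0.0111) = 89.36°. In radians, H_s = 1.5596.
H_s sin φ sin δ = 1.5596 × -0.0366 × 0.2907 = -0.0166.
cos φ cos δ sin H_s = 0.9993 × 0.9568 × 0.9999 = 0.9560.
Q̄ = (1365/π) × (-0.0166 + 0.9560) = 434.49 × 0.9394 = 408.16 W/m².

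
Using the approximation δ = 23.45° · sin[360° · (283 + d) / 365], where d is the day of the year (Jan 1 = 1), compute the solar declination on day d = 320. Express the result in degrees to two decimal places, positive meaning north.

-19.15°

360 × (283 + 320) / 365 = 594.740°; sin(594.740°) = -0.8165.
δ = 23.45 × -0.8165 = -19.147° ≈ -19.15°.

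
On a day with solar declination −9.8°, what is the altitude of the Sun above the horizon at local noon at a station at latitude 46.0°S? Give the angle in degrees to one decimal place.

53.8°

At local solar noon the hour angle is zero, so the elevation is 90° − |φ − δ| = 90° − |-46.0° − (-9.8°)| = 90° − 36.2° = 53.8°.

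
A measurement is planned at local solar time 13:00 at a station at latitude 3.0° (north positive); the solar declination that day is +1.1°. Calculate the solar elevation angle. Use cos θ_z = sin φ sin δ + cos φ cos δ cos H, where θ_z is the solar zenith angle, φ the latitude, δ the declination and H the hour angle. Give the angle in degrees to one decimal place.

Hour angle H = 15° × (13 − 12) = 15.00°.
With φ = 3.0°, δ = 1.1°, H = 15.00°: sin φ sin δ = 0.0010, cos φ cos δ cos H = 0.9644, so cos θ_z = 0.9654.
θ_z = arccos(0.9654) = 15.12°, so the elevation is 90° − 15.12° = 74.88°.

74.9°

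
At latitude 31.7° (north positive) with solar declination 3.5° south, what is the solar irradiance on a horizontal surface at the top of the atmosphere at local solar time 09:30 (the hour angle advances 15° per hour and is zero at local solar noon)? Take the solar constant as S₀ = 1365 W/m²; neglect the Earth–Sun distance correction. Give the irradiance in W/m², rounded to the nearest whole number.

Hour angle H = 15° × (9.5 − 12) = -37.50°.
With φ = 31.7°, δ = -3.5°, H = -37.50°: sin φ sin δ = -0.0321, cos φ cos δ cos H = 0.6737, so cos θ_z = 0.6416.
Top-of-atmosphere irradiance = S₀ cos θ_z = 1365 × 0.6416 = 875.78 W/m².

876 W/m²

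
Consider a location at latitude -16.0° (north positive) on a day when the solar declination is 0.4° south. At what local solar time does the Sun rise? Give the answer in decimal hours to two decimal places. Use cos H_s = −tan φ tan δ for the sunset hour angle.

cos H_s = −tan(-16.0°) · tan(-0.4°) = -0.0020, so H_s = arccos(-0.0020) = 90.11°.
Sunrise is at 12 − H_s/15 = 12 − 6.007 = 5.993 h local solar time.

5.99 h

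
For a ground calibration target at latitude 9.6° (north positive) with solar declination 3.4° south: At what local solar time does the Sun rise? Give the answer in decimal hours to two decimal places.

6.04 h

−tan φ tan δ = −(0.1691)(-0.0594) = 0.0100; H_s = arccos(0.0100) = 89.43°.
Sunrise is at 12 − H_s/15 = 12 − 5.962 = 6.038 h local solar time.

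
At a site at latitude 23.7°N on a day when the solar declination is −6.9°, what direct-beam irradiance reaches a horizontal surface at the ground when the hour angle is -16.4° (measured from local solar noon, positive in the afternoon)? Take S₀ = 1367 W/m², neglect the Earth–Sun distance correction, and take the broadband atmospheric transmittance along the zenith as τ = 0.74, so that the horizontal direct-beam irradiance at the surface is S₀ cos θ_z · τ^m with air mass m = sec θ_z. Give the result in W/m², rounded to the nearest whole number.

781 W/m²

cos θ_z = sin φ sin δ + cos φ cos δ cos H = (0.4019)(-0.1201) + (0.9157)(0.9928)(0.9593) = 0.8238.
Air mass m = 1/cos θ_z = 1/0.8238 = 1.214; τ^m = 0.74^1.214 = 0.6938.
Surface direct beam = 1367 × 0.8238 × 0.6938 = 781.31 W/m².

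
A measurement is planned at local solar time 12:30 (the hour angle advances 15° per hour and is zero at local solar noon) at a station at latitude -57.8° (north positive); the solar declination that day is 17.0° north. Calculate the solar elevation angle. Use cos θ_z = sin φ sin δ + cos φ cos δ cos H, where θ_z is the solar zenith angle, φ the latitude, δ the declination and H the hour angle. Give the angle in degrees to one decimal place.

Hour angle H = 15° × (12.5 − 12) = 7.50°.
With φ = -57.8°, δ = 17.0°, H = 7.50°: sin φ sin δ = -0.2474, cos φ cos δ cos H = 0.5052, so cos θ_z = 0.2578.
θ_z = arccos(0.2578) = 75.06°, so the elevation is 90° − 75.06° = 14.94°.

14.9°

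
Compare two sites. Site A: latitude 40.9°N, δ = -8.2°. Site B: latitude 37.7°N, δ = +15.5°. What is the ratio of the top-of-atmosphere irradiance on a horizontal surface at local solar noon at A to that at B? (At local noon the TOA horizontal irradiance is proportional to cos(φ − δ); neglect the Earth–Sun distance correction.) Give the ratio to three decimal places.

0.707

A: cos θ_z = cos(40.9° − (-8.2°)) = 0.6547.
B: cos θ_z = cos(37.7° − (15.5°)) = 0.9259.
Ratio A/B = 0.6547 / 0.9259 = 0.7071.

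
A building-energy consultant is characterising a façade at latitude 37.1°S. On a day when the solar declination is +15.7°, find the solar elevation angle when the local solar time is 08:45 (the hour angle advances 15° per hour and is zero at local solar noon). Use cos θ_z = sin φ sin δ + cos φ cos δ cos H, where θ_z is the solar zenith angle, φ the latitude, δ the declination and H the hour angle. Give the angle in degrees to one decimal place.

20.1°

Hour angle H = 15° × (8.75 − 12) = -48.75°.
cos θ_z = sin(-37.1°) sin(15.7°) + cos(-37.1°) cos(15.7°) cos(-48.75°) = -0.1632 + 0.5063 = 0.3431.
θ_z = arccos(0.3431) = 69.93°, so the elevation is 90° − 69.93° = 20.07°.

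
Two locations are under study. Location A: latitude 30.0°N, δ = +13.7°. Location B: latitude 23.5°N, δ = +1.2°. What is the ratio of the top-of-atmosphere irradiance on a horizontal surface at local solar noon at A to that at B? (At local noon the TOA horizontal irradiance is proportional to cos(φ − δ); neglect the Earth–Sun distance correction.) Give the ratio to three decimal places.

1.037

A: cos θ_z = cos(30.0° − (13.7°)) = 0.9598.
B: cos θ_z = cos(23.5° − (1.2°)) = 0.9252.
Ratio A/B = 0.9598 / 0.9252 = 1.0374.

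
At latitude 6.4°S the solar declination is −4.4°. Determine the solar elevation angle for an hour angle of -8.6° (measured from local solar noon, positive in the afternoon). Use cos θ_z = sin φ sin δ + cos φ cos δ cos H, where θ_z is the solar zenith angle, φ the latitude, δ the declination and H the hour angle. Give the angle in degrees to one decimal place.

With φ = -6.4°, δ = -4.4°, H = -8.60°: sin φ sin δ = 0.0086, cos φ cos δ cos H = 0.9797, so cos θ_z = 0.9883.
θ_z = arccos(0.9883) = 8.77°, so the elevation is 90° − 8.77° = 81.23°.

81.2°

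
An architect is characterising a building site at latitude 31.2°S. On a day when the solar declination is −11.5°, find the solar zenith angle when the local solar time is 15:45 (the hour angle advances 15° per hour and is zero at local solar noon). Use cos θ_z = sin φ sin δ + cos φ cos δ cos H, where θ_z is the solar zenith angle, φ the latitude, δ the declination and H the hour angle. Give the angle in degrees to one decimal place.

Hour angle H = 15° × (15.75 − 12) = 56.25°.
With φ = -31.2°, δ = -11.5°, H = 56.25°: sin φ sin δ = 0.1033, cos φ cos δ cos H = 0.4657, so cos θ_z = 0.5690.
θ_z = arccos(0.5690) = 55.32°.

55.3°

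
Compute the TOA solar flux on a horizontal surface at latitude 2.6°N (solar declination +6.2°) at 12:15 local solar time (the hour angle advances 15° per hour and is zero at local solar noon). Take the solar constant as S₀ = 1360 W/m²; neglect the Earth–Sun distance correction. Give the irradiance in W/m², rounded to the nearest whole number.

1354 W/m²

Hour angle H = 15° × (12.25 − 12) = 3.75°.
cos θ_z = sin(2.6°) sin(6.2°) + cos(2.6°) cos(6.2°) cos(3.75°) = 0.0049 + 0.9910 = 0.9959.
Top-of-atmosphere irradiance = S₀ cos θ_z = 1360 × 0.9959 = 1354.42 W/m².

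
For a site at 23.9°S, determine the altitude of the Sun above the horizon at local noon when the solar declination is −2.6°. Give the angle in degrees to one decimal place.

At local solar noon the hour angle is zero, so the elevation is 90° − |φ − δ| = 90° − |-23.9° − (-2.6°)| = 90° − 21.3° = 68.7°.

68.7°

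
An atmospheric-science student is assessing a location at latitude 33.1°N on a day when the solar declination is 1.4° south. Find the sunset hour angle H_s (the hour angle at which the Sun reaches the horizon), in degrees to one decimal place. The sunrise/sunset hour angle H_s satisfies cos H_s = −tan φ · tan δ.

−tan φ tan δ = −(0.6519)(-0.0244) = 0.0159; H_s = arccos(0.0159) = 89.09°.

89.1°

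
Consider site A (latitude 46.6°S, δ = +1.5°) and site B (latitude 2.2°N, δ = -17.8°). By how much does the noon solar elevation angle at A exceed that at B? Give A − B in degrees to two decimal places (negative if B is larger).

-28.10°

A: 90° − |-46.6 − (1.5)| = 41.90°.
B: 90° − |2.2 − (-17.8)| = 70.00°.
A − B = 41.90 − 70.00 = -28.10°.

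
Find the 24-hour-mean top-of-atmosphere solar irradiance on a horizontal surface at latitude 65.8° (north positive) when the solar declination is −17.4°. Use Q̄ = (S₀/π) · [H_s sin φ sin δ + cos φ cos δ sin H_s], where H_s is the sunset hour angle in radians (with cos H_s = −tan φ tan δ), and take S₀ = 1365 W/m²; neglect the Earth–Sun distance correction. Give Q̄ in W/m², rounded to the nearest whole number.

−tan φ tan δ = −(2.2251)(-0.3134) = 0.6973; H_s = arccos(0.6973) = 45.79°. In radians, H_s = 0.7992.
H_s sin φ sin δ = 0.7992 × 0.9121 × -0.2990 = -0.2180.
cos φ cos δ sin H_s = 0.4099 × 0.9542 × 0.7168 = 0.2804.
Q̄ = (1365/π) × (-0.2180 + 0.2804) = 434.49 × 0.0624 = 27.11 W/m².

27 W/m²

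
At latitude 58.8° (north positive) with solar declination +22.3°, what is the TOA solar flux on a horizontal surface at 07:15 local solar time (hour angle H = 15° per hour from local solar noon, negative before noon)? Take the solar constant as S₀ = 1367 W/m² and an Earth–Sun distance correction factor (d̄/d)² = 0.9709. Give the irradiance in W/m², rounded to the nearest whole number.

635 W/m²

Hour angle H = 15° × (7.25 − 12) = -71.25°.
cos θ_z = sin φ sin δ + cos φ cos δ cos H = (0.8554)(0.3795) + (0.5180)(0.9252)(0.3214) = 0.4787.
Top-of-atmosphere irradiance = S₀ (d̄/d)² cos θ_z = 1367 × 0.9709 × 0.4787 = 635.34 W/m².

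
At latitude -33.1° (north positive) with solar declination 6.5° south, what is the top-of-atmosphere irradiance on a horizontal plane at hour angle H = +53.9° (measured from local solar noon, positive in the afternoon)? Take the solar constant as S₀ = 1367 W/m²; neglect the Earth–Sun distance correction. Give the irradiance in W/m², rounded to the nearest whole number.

cos θ_z = sin φ sin δ + cos φ cos δ cos H = (-0.5461)(-0.1132) + (0.8377)(0.9936)(0.5892) = 0.5522.
Top-of-atmosphere irradiance = S₀ cos θ_z = 1367 × 0.5522 = 754.86 W/m².

755 W/m²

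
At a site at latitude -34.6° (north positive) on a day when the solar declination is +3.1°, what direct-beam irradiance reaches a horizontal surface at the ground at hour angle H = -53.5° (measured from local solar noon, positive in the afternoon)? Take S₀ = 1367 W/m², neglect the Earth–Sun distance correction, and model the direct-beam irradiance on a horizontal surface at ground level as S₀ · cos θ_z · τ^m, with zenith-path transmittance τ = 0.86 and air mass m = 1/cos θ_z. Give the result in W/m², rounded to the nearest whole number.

451 W/m²

cos θ_z = sin(-34.6°) sin(3.1°) + cos(-34.6°) cos(3.1°) cos(-53.50°) = -0.0307 + 0.4889 = 0.4582.
Air mass m = 1/cos θ_z = 1/0.4582 = 2.182; τ^m = 0.86^2.182 = 0.7196.
Surface direct beam = 1367 × 0.4582 × 0.7196 = 450.73 W/m².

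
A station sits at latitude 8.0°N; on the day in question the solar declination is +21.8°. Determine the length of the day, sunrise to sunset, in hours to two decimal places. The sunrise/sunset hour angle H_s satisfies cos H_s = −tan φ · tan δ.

12.43 hours

−tan φ tan δ = −(0.1405)(0.4000) = -0.0562; H_s = arccos(-0.0562) = 93.22°.
Day length = 2 H_s / 15° h⁻¹ = 186.44° / 15 = 12.429 h.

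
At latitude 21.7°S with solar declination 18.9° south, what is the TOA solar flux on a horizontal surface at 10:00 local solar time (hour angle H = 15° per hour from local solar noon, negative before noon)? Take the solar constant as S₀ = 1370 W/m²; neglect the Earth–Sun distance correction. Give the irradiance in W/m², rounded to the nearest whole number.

1207 W/m²

Hour angle H = 15° × (10 − 12) = -30.00°.
cos θ_z = sin(-21.7°) sin(-18.9°) + cos(-21.7°) cos(-18.9°) cos(-30.00°) = 0.1198 + 0.7613 = 0.8811.
Top-of-atmosphere irradiance = S₀ cos θ_z = 1370 × 0.8811 = 1207.11 W/m².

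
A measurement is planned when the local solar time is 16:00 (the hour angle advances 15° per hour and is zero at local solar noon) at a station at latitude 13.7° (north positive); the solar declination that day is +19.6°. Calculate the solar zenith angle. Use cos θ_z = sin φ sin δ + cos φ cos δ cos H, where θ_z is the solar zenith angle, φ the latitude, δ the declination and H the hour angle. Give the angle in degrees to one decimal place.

Hour angle H = 15° × (16 − 12) = 60.00°.
cos θ_z = sin(13.7°) sin(19.6°) + cos(13.7°) cos(19.6°) cos(60.00°) = 0.0794 + 0.4576 = 0.5370.
θ_z = arccos(0.5370) = 57.52°.

57.5°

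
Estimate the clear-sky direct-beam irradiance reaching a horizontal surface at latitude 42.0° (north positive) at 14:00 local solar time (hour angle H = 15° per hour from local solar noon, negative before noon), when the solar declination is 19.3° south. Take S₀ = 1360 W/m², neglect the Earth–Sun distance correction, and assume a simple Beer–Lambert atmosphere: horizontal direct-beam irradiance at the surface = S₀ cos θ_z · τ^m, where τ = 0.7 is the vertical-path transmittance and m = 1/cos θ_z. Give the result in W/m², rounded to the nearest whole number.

Hour angle H = 15° × (14 − 12) = 30.00°.
cos θ_z = sin φ sin δ + cos φ cos δ cos H = (0.6691)(-0.3305) + (0.7431)(0.9438)(0.8660) = 0.3862.
Air mass m = 1/cos θ_z = 1/0.3862 = 2.589; τ^m = 0.7^2.589 = 0.3972.
Surface direct beam = 1360 × 0.3862 × 0.3972 = 208.62 W/m².

209 W/m²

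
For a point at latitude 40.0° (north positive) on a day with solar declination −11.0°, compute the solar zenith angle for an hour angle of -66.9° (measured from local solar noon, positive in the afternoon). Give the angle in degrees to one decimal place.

cos θ_z = sin φ sin δ + cos φ cos δ cos H = (0.6428)(-0.1908) + (0.7660)(0.9816)(0.3923) = 0.1723.
θ_z = arccos(0.1723) = 80.08°.

80.1°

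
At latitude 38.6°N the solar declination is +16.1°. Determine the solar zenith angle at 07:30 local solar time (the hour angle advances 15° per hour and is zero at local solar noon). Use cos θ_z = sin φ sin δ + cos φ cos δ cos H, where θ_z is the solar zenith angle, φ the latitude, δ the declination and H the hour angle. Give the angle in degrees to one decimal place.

Hour angle H = 15° × (7.5 − 12) = -67.50°.
cos θ_z = sin(38.6°) sin(16.1°) + cos(38.6°) cos(16.1°) cos(-67.50°) = 0.1730 + 0.2873 = 0.4603.
θ_z = arccos(0.4603) = 62.59°.

62.6°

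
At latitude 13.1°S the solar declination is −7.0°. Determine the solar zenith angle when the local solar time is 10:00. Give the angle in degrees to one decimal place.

Hour angle H = 15° × (10 − 12) = -30.00°.
cos θ_z = sin φ sin δ + cos φ cos δ cos H = (-0.2267)(-0.1219) + (0.9740)(0.9925)(0.8660) = 0.8648.
θ_z = arccos(0.8648) = 30.14°.

30.1°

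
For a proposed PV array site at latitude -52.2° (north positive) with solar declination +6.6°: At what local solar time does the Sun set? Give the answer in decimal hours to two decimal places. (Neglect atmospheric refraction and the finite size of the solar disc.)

17.43 h

cos H_s = −tan(-52.2°) · tan(6.6°) = 0.1492, so H_s = arccos(0.1492) = 81.42°.
Sunset is at 12 + H_s/15 = 12 + 5.428 = 17.428 h local solar time.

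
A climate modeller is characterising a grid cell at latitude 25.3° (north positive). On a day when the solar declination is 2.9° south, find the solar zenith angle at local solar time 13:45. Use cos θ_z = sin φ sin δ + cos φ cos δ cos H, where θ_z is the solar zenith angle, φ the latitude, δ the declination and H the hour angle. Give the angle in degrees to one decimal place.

38.0°

Hour angle H = 15° × (13.75 − 12) = 26.25°.
cos θ_z = sin φ sin δ + cos φ cos δ cos H = (0.4274)(-0.0506) + (0.9041)(0.9987)(0.8969) = 0.7882.
θ_z = arccos(0.7882) = 37.98°.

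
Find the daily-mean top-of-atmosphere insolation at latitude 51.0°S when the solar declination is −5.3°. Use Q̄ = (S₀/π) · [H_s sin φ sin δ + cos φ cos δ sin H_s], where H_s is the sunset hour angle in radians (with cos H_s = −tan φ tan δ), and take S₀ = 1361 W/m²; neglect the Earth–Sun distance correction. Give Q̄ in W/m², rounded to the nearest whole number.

322 W/m²

cos H_s = −tan(-51.0°) · tan(-5.3°) = -0.1146, so H_s = arccos(-0.1146) = 96.58°. In radians, H_s = 1.6856.
H_s sin φ sin δ = 1.6856 × -0.7771 × -0.0924 = 0.1210.
cos φ cos δ sin H_s = 0.6293 × 0.9957 × 0.9934 = 0.6225.
Q̄ = (1361/π) × (0.1210 + 0.6225) = 433.22 × 0.7435 = 322.10 W/m².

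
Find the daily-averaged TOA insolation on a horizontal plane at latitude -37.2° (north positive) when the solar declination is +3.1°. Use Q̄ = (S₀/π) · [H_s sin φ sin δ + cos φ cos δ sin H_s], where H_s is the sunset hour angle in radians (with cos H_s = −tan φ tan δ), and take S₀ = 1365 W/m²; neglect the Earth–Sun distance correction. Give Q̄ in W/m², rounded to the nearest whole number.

−tan φ tan δ = −(-0.7590)(0.0542) = 0.0411; H_s = arccos(0.0411) = 87.64°. In radians, H_s = 1.5296.
H_s sin φ sin δ = 1.5296 × -0.6046 × 0.0541 = -0.0500.
cos φ cos δ sin H_s = 0.7965 × 0.9985 × 0.9992 = 0.7947.
Q̄ = (1365/π) × (-0.0500 + 0.7947) = 434.49 × 0.7447 = 323.56 W/m².

324 W/m²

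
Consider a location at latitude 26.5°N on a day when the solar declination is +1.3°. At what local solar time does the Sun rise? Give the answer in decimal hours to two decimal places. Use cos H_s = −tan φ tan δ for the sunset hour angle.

cos H_s = −tan(26.5°) · tan(1.3°) = -0.0113, so H_s = arccos(-0.0113) = 90.65°.
Sunrise is at 12 − H_s/15 = 12 − 6.043 = 5.957 h local solar time.

5.96 h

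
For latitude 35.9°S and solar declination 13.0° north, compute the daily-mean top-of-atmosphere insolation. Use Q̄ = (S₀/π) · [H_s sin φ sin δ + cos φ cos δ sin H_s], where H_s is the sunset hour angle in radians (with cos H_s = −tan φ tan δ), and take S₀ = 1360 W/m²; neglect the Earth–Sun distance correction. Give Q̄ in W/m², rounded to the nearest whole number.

257 W/m²

cos H_s = −tan(-35.9°) · tan(13.0°) = 0.1671, so H_s = arccos(0.1671) = 80.38°. In radians, H_s = 1.4029.
H_s sin φ sin δ = 1.4029 × -0.5864 × 0.2250 = -0.1851.
cos φ cos δ sin H_s = 0.8100 × 0.9744 × 0.9859 = 0.7781.
Q̄ = (1360/π) × (-0.1851 + 0.7781) = 432.90 × 0.5930 = 256.71 W/m².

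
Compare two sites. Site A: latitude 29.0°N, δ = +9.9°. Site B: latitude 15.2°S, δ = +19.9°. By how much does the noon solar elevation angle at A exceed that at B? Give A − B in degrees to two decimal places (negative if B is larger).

A: 90° − |29.0 − (9.9)| = 70.90°.
B: 90° − |-15.2 − (19.9)| = 54.90°.
A − B = 70.90 − 54.90 = 16.00°.

+16.00°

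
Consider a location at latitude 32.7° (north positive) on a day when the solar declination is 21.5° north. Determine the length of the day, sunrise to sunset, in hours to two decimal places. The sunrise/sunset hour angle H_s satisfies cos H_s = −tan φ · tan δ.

−tan φ tan δ = −(0.6420)(0.3939) = -0.2529; H_s = arccos(-0.2529) = 104.65°.
Day length = 2 H_s / 15° h⁻¹ = 209.30° / 15 = 13.953 h.

13.95 hours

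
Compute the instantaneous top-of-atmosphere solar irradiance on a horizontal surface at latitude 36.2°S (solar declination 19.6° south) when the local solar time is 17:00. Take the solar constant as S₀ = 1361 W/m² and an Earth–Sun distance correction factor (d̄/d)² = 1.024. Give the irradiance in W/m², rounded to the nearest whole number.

550 W/m²

Hour angle H = 15° × (17 − 12) = 75.00°.
cos θ_z = sin(-36.2°) sin(-19.6°) + cos(-36.2°) cos(-19.6°) cos(75.00°) = 0.1981 + 0.1968 = 0.3949.
Top-of-atmosphere irradiance = S₀ (d̄/d)² cos θ_z = 1361 × 1.024 × 0.3949 = 550.36 W/m².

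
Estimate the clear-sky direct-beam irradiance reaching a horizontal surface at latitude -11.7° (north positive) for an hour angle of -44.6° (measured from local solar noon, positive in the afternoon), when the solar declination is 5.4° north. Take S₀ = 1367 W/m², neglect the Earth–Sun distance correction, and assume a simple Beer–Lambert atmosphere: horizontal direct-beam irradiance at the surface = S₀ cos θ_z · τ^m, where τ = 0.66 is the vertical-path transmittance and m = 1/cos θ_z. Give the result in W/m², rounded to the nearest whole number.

499 W/m²

cos θ_z = sin φ sin δ + cos φ cos δ cos H = (-0.2028)(0.0941) + (0.9792)(0.9956)(0.7120) = 0.6750.
Air mass m = 1/cos θ_z = 1/0.6750 = 1.481; τ^m = 0.66^1.481 = 0.5404.
Surface direct beam = 1367 × 0.6750 × 0.5404 = 498.64 W/m².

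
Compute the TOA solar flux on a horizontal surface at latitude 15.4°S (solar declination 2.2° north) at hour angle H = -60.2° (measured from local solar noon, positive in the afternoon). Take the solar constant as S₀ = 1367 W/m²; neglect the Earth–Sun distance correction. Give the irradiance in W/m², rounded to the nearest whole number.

641 W/m²

cos θ_z = sin φ sin δ + cos φ cos δ cos H = (-0.2656)(0.0384) + (0.9641)(0.9993)(0.4970) = 0.4686.
Top-of-atmosphere irradiance = S₀ cos θ_z = 1367 × 0.4686 = 640.58 W/m².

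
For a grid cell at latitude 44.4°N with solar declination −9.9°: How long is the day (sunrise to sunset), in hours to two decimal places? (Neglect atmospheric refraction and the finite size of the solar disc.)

−tan φ tan δ = −(0.9793)(-0.1745) = 0.1709; H_s = arccos(0.1709) = 80.16°.
Day length = 2 H_s / 15° h⁻¹ = 160.32° / 15 = 10.688 h.

10.69 hours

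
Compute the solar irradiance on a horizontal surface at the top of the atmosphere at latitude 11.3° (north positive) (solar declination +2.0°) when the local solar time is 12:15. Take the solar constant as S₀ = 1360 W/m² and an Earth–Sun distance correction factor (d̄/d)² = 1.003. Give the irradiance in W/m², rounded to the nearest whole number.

1343 W/m²

Hour angle H = 15° × (12.25 − 12) = 3.75°.
With φ = 11.3°, δ = 2.0°, H = 3.75°: sin φ sin δ = 0.0068, cos φ cos δ cos H = 0.9779, so cos θ_z = 0.9847.
Top-of-atmosphere irradiance = S₀ (d̄/d)² cos θ_z = 1360 × 1.003 × 0.9847 = 1343.21 W/m².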